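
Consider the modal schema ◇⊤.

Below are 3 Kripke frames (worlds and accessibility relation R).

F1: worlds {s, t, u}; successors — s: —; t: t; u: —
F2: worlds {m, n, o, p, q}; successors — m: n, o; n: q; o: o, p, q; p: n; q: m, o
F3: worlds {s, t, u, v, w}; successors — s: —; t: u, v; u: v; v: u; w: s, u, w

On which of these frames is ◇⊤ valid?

F2

The schema corresponds to seriality: ∀x ∃y Rxy.
F1: fails — world s has no successor.
F2: satisfies the condition.
F3: fails — world s has no successor.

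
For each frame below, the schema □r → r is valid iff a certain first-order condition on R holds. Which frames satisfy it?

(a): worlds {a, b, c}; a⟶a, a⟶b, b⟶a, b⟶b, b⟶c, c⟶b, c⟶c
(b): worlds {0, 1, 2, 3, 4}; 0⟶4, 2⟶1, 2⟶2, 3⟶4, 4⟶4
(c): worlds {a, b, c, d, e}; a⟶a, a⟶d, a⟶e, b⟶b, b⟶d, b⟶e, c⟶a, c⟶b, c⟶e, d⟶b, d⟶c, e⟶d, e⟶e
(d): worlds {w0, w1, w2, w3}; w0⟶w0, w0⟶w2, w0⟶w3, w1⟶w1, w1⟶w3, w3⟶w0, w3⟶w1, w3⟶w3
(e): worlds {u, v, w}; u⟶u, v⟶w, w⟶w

This is the axiom for reflexivity; its first-order frame correspondent is ∀x Rxx.
(a): holds.
(b): fails — world 0 does not see itself.
(c): fails — world c does not see itself.
(d): fails — world w2 does not see itself.
(e): fails — world v does not see itself.

(a)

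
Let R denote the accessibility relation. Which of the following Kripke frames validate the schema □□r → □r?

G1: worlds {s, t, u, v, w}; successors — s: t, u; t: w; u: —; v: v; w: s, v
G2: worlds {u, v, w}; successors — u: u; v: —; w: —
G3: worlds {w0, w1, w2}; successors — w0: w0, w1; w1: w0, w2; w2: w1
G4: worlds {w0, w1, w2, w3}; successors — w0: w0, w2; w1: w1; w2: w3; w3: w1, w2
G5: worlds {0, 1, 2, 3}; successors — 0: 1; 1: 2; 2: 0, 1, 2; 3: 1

The schema corresponds to density: ∀x ∀y (Rxy → ∃z (Rxz ∧ Rzy)).
G1: fails — Rtw but no z with Rtz and Rzw.
G2: ✓.
G3: fails — Rw1w2 but no z with Rw1z and Rzw2.
G4: fails — Rw3w2 but no z with Rw3z and Rzw2.
G5: fails — R31 but no z with R3z and Rz1.
Valid on: G2.

G2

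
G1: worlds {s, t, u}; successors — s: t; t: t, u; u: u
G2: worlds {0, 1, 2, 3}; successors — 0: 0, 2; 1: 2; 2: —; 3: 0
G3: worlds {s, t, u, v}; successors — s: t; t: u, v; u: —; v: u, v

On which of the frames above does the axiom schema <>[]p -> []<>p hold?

G1

Frame correspondent (Sahlqvist): forall x forall y forall z (Rxy & Rxz -> exists w (Ryw & Rzw)) — i.e. convergence.
G1: condition met.
G2: fails — R00 and R02 but 0 and 2 have no common successor.
G3: fails — Rtv and Rtu but v and u have no common successor.
Valid on: G1.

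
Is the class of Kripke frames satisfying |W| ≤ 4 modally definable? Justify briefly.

Modal frame validity is preserved under disjoint unions.
Any modal formula valid on each of 5 disjoint one-world frames is valid on their disjoint union (validity is preserved under disjoint unions). Each one-world frame has |W|=1≤4, but the union has |W|=5.
So no modal formula (or set of formulas) defines exactly the |W|≤4 frames.

No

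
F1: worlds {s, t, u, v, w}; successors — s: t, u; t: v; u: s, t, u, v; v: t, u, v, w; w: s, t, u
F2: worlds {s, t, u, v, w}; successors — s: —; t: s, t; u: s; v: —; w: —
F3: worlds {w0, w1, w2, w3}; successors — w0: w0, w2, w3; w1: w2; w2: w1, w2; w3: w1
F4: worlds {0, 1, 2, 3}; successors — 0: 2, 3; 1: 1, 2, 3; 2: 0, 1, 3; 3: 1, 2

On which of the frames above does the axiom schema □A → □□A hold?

The schema corresponds to transitivity: ∀x ∀y ∀z (Rxy ∧ Ryz → Rxz).
F1: fails — Ruv and Rvw but not Ruw.
F2: condition met.
F3: fails — Rw1w2 and Rw2w1 but not Rw1w1.
F4: fails — R32 and R23 but not R33.

F2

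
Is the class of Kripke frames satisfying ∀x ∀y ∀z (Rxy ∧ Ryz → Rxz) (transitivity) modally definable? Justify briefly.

Definable; □r → □□r defines it

This is a Sahlqvist condition; the 4 axiom □r → □□r defines it.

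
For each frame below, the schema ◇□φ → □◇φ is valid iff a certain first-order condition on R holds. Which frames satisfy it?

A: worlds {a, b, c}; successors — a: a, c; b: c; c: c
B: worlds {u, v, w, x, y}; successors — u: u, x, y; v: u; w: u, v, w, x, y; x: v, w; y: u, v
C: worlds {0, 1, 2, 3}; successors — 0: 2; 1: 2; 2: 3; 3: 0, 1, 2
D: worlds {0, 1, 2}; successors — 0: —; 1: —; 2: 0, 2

Frame correspondent (Sahlqvist): ∀x ∀y ∀z (Rxy ∧ Rxz → ∃w (Ryw ∧ Rzw)) — i.e. convergence.
A: holds.
B: fails — Ruu and Rux but u and x have no common successor.
C: fails — R32 and R31 but 2 and 1 have no common successor.
D: fails — R22 and R20 but 2 and 0 have no common successor.

A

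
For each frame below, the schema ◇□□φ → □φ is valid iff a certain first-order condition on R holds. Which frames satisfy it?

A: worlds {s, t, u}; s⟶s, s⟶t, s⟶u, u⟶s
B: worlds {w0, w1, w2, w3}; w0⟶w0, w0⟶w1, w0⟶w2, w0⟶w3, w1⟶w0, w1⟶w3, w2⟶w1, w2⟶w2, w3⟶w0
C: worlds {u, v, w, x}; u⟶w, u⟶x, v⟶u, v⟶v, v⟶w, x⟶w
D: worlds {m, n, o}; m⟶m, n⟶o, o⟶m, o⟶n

This is the axiom for a generalized confluence (Geach) condition; its first-order frame correspondent is ∀x ∀y ∀z ((xRy ∧ xRz) → ∃w (yR²w ∧ z = w)).
A: fails — sRt, sRs but no w with tR²w and s=w.
B: ✓.
C: fails — uRw, uRw but no t with wR²t and w=t.
D: fails — oRm, oRn but no w with mR²w and n=w.

B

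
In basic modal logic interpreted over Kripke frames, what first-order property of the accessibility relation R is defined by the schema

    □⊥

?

□⊥ is valid iff no world has any successor (otherwise □⊥ fails at any world with one).

emptiness of R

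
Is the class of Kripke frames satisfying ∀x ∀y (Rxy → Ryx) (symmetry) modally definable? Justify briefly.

The condition is symmetry. A defining modal formula is q → □◇q.
Suppose q→□◇q is valid. Take Rxy and set V(q)={x}. Then q at x, so □◇q at x, so ◇q at y, so some z with Ryz has q; z=x, i.e. Ryx.

Definable; q → □◇q defines it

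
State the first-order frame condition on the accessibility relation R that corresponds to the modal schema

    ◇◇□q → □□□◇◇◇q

∀x ∀y ∀z ((xR²y ∧ xR³z) → ∃w (yRw ∧ zR³w))

This is a Sahlqvist (Geach-type) schema ◇^2□^1q → □^3◇^3q.
Minimal-valuation argument: fix x; take any y with xR^2y and any z with xR^3z. Set V(q) to the set of worlds R-reachable from y in exactly 1 step. Then □^1q holds at y, so the antecedent holds at x; validity forces ◇^3q at z, giving a w with zR^3w and yR^1w.
First-order correspondent: ∀x ∀y ∀z ((xR²y ∧ xR³z) → ∃w (yRw ∧ zR³w)).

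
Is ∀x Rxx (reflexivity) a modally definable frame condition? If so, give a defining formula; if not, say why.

The condition is reflexivity. A defining modal formula is □q → q.
Suppose □q→q is valid. At any x set V(q)={w : Rxw}. Then □q holds at x, so q holds at x, i.e. Rxx.

Definable; □q → q defines it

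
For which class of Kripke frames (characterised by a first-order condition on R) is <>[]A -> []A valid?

Equivalently (dual form): ◇A → □◇A.
Suppose ◇A→□◇A is valid. Take Rxy, Rxz and set V(A)={y}. Then ◇A at x, so □◇A at x, so ◇A at z, so some w with Rzw has A; w=y, i.e. Rzy. By symmetry of the argument, Ryz.

the Euclidean property: forall x forall y forall z (Rxy & Rxz -> Ryz)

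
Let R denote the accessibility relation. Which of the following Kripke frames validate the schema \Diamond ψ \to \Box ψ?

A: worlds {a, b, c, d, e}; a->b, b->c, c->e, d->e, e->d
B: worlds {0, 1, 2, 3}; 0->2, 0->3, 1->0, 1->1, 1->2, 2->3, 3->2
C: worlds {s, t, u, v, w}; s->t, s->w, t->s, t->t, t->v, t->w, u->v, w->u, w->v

A

Frame correspondent (Sahlqvist): \forall x \forall y \forall z (Rxy \wedge Rxz \to y = z) — i.e. partial functionality.
A: holds.
B: fails — 0 sees both 2 and 3.
C: fails — s sees both t and w.
Valid on: A.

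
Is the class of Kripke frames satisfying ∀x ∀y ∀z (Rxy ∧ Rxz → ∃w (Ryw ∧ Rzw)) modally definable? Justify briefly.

This is a Sahlqvist condition; the .2 axiom ◇□r → □◇r defines it.

Definable; ◇□r → □◇r defines it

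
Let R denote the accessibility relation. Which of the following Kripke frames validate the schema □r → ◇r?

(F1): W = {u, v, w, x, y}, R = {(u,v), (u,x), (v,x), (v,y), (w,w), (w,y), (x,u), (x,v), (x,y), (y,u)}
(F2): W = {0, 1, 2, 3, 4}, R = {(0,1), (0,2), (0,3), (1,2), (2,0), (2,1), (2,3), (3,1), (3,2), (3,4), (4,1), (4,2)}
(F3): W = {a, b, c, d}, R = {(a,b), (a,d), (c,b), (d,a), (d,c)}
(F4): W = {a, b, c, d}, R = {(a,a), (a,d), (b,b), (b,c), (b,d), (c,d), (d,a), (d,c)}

Frame correspondent (Sahlqvist): ∀x ∃y Rxy — i.e. seriality.
(F1): holds.
(F2): holds.
(F3): fails — world b has no successor.
(F4): holds.

(F1), (F2), (F4)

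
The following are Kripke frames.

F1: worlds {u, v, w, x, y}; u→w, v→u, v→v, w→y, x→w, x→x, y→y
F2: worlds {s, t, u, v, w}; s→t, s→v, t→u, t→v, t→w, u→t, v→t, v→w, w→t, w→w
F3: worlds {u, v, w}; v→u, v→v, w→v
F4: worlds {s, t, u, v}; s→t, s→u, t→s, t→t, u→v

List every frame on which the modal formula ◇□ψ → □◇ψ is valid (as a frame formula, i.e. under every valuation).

F2

Frame correspondent (Sahlqvist): ∀x ∀y ∀z (Rxy ∧ Rxz → ∃w (Ryw ∧ Rzw)) — i.e. convergence.
F1: fails — Rvv and Rvu but v and u have no common successor.
F2: satisfies the condition.
F3: fails — Rvu and Rvu but u and u have no common successor.
F4: fails — Rsu and Rst but u and t have no common successor.
Valid on: F2.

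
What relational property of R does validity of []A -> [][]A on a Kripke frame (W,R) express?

Suppose □A→□□A is valid. Take Rxy, Ryz and set V(A)={w : Rxw}. Then □A at x, so □□A at x, so □A at y, so A at z, i.e. Rxz.

Transitivity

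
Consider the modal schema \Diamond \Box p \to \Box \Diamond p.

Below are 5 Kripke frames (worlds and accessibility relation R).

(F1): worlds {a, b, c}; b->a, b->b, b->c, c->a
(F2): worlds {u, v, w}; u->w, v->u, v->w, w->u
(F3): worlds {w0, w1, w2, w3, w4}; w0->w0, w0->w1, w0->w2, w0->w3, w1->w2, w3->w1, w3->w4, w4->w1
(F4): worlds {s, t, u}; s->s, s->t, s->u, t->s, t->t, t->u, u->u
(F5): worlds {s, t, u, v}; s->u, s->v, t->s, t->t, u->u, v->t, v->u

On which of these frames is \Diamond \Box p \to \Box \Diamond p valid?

(F4)

The schema corresponds to convergence: \forall x \forall y \forall z (Rxy \wedge Rxz \to \exists w (Ryw \wedge Rzw)).
(F1): fails — Rba and Rba but a and a have no common successor.
(F2): fails — Rvu and Rvw but u and w have no common successor.
(F3): fails — Rw0w1 and Rw0w2 but w1 and w2 have no common successor.
(F4): condition met.
(F5): fails — Rts and Rtt but s and t have no common successor.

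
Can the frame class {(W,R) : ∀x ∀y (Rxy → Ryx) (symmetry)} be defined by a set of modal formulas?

Yes — defined by r → □◇r

Yes: it is symmetry, defined by the B schema r → □◇r.
Suppose r→□◇r is valid. Take Rxy and set V(r)={x}. Then r at x, so □◇r at x, so ◇r at y, so some z with Ryz has r; z=x, i.e. Ryx.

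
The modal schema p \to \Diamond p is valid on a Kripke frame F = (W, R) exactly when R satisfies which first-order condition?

reflexivity

Equivalently (dual form): □p → p.
Suppose □p→p is valid. At any x set V(p)={w : Rxw}. Then □p holds at x, so p holds at x, i.e. Rxx.
Conversely, on a frame with reflexivity the schema holds at every world under every valuation.
So the correspondent is reflexivity.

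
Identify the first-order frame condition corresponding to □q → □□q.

transitivity: ∀x ∀y ∀z (Rxy ∧ Ryz → Rxz)

Suppose □q→□□q is valid. Take Rxy, Ryz and set V(q)={w : Rxw}. Then □q at x, so □□q at x, so □q at y, so q at z, i.e. Rxz.
Conversely, on a frame with transitivity the schema holds at every world under every valuation.
So the correspondent is transitivity.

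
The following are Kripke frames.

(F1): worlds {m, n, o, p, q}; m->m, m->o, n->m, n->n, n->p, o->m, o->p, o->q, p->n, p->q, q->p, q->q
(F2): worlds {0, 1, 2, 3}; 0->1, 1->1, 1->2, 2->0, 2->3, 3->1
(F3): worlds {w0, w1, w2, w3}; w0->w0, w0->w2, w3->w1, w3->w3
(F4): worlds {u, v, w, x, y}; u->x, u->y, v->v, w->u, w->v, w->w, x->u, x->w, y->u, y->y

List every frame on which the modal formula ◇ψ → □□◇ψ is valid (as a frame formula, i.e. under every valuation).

This is the axiom for a generalized confluence (Geach) condition; its first-order frame correspondent is ∀x ∀y ∀z ((xRy ∧ xR²z) → ∃w (y = w ∧ zRw)).
(F1): fails — mRm, mR²p but no w with m=w and pRw.
(F2): fails — 0R1, 0R²2 but no w with 1=w and 2Rw.
(F3): fails — w0Rw0, w0R²w2 but no w with w0=w and w2Rw.
(F4): fails — uRx, uR²w but no t with x=t and wRt.
Valid on no frame.

none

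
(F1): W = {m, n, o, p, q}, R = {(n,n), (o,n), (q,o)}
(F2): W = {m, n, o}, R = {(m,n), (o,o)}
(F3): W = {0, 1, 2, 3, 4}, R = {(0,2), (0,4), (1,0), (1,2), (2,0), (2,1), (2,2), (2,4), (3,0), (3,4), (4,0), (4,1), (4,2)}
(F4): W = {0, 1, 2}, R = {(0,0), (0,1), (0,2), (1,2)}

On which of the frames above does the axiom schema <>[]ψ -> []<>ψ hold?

Frame correspondent (Sahlqvist): forall x forall y forall z (Rxy & Rxz -> exists w (Ryw & Rzw)) — i.e. convergence.
(F1): condition met.
(F2): fails — Rmn and Rmn but n and n have no common successor.
(F3): condition met.
(F4): fails — R00 and R02 but 0 and 2 have no common successor.

(F1), (F3)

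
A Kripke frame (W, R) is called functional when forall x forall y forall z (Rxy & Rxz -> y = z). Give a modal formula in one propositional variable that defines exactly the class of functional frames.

◇q → □q

A defining formula is ◇q → □q (the CD axiom).
Suppose ◇q→□q is valid. Take Rxy, Rxz and set V(q)={y}. Then ◇q at x, so □q at x, so q at z, i.e. z=y.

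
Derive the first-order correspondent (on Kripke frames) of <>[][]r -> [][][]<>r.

forall x forall y forall z ((xRy & x R^3 z) -> exists w (y R^2 w & zRw))

This is a Sahlqvist (Geach-type) schema ◇^1□^2r → □^3◇^1r.
First-order correspondent: forall x forall y forall z ((xRy & x R^3 z) -> exists w (y R^2 w & zRw)).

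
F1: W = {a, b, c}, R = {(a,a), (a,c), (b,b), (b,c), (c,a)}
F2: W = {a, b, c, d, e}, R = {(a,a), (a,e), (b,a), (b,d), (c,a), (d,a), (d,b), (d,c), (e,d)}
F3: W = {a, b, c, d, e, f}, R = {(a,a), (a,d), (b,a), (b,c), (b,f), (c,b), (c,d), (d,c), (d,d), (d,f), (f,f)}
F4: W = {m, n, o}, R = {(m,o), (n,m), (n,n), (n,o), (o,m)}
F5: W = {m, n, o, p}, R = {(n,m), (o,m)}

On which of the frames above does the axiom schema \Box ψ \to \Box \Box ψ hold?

F5

This is the axiom for transitivity; its first-order frame correspondent is \forall x \forall y \forall z (Rxy \wedge Ryz \to Rxz).
F1: fails — Rbc and Rca but not Rba.
F2: fails — Rae and Red but not Rad.
F3: fails — Rbc and Rcd but not Rbd.
F4: fails — Rom and Rmo but not Roo.
F5: satisfies the condition.
Valid on: F5.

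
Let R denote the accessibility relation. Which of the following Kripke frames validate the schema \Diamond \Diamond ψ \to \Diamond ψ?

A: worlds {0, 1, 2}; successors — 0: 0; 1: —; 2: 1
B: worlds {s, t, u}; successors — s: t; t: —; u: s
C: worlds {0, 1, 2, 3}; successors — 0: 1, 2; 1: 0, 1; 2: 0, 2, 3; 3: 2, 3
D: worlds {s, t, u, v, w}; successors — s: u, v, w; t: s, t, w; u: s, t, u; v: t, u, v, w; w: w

A

This is the axiom for transitivity; its first-order frame correspondent is \forall x \forall y \forall z (Rxy \wedge Ryz \to Rxz).
A: condition met.
B: fails — Rus and Rst but not Rut.
C: fails — R10 and R02 but not R12.
D: fails — Rut and Rtw but not Ruw.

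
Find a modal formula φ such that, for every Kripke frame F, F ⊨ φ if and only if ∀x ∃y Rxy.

This is seriality; the standard corresponding axiom is D: □r → ◇r.
Suppose □r→◇r is valid. At any x set V(r)=W. Then □r at x, so ◇r at x, so x has a successor.

□r → ◇r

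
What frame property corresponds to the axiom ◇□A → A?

This is a form of the B axiom.
It corresponds to symmetry: ∀x ∀y (Rxy → Ryx).

symmetry: ∀x ∀y (Rxy → Ryx)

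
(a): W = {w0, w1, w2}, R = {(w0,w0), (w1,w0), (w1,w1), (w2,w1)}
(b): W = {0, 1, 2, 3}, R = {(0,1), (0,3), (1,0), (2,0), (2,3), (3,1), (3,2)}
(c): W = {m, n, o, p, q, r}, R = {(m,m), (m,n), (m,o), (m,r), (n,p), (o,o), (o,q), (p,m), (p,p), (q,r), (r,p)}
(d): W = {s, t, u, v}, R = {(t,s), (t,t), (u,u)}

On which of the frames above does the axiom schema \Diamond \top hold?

The schema corresponds to seriality: \forall x \exists y Rxy.
(a): satisfies the condition.
(b): satisfies the condition.
(c): satisfies the condition.
(d): fails — world s has no successor.
Valid on: (a), (b), (c).

(a), (b), (c)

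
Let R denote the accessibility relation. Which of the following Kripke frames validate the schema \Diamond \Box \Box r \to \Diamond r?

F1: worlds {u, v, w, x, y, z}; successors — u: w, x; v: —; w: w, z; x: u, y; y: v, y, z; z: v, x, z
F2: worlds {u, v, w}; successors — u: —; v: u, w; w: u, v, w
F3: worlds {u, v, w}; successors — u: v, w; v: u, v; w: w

This is the axiom for a generalized confluence (Geach) condition; its first-order frame correspondent is \forall x \forall y (xRy \to \exists w (y R^2 w \wedge xRw)).
F1: fails — yRv but no t with vR²t and yRt.
F2: fails — vRu but no t with uR²t and vRt.
F3: satisfies the condition.

F3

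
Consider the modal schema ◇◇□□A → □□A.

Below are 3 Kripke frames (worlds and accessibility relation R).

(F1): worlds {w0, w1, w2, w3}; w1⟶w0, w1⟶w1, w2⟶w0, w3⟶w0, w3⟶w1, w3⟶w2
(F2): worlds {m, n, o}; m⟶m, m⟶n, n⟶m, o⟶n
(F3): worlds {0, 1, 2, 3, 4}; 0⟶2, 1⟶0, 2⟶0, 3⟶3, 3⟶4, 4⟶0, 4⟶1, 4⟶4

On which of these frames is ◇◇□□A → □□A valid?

(F2)

Frame correspondent (Sahlqvist): ∀x ∀y ∀z ((xR²y ∧ xR²z) → ∃w (yR²w ∧ z = w)) — i.e. a generalized confluence (Geach) condition.
(F1): fails — w1R²w0, w1R²w0 but no w with w0R²w and w0=w.
(F2): ✓.
(F3): fails — 3R²0, 3R²1 but no w with 0R²w and 1=w.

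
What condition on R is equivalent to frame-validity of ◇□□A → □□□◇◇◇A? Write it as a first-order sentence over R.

This is a Sahlqvist (Geach-type) schema ◇^1□^2A → □^3◇^3A.
First-order correspondent: ∀x ∀y ∀z ((xRy ∧ xR³z) → ∃w (yR²w ∧ zR³w)).

∀x ∀y ∀z ((xRy ∧ xR³z) → ∃w (yR²w ∧ zR³w))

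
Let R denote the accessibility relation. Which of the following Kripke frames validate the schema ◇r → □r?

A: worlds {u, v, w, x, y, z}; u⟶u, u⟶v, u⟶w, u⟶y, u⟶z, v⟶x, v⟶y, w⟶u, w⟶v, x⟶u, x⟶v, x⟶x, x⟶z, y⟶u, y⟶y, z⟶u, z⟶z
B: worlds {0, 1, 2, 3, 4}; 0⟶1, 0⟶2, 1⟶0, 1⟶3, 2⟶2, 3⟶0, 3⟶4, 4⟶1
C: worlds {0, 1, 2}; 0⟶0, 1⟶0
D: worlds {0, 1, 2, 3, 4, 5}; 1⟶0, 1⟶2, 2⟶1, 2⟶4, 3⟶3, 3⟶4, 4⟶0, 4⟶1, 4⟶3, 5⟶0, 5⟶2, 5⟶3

C

Frame correspondent (Sahlqvist): ∀x ∀y ∀z (Rxy ∧ Rxz → y = z) — i.e. partial functionality.
A: fails — u sees both u and v.
B: fails — 0 sees both 1 and 2.
C: condition met.
D: fails — 1 sees both 0 and 2.
Valid on: C.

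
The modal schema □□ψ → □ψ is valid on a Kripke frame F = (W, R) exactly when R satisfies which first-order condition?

Suppose □□ψ→□ψ is valid. Take Rxy and set V(ψ)={w : xR²w}. Then □□ψ at x, so □ψ at x, so ψ at y, i.e. ∃z(Rxz∧Rzy).
The converse is a direct semantic check.
Frame condition: ∀x ∀y (Rxy → ∃z (Rxz ∧ Rzy)).

Density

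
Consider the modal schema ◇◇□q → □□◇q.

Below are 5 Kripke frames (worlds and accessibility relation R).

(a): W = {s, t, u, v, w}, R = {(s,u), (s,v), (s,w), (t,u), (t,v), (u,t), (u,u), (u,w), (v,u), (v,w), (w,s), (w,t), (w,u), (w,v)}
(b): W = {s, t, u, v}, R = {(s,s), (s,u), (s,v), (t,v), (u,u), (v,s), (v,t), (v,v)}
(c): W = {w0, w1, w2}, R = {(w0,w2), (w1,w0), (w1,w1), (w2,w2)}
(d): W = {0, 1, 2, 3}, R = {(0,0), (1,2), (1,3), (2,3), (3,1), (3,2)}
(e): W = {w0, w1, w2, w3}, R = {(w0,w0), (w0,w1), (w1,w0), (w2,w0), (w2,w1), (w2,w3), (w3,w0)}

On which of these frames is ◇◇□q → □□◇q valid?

The schema corresponds to a generalized confluence (Geach) condition: ∀x ∀y ∀z ((xR²y ∧ xR²z) → ∃w (yRw ∧ zRw)).
(a): holds.
(b): fails — sR²t, sR²u but no w with tRw and uRw.
(c): fails — w1R²w0, w1R²w1 but no w with w0Rw and w1Rw.
(d): fails — 1R²2, 1R²3 but no w with 2Rw and 3Rw.
(e): holds.
Valid on: (a), (e).

(a), (e)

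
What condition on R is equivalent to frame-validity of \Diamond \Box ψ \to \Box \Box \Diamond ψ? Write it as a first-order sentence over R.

\forall x \forall y \forall z ((xRy \wedge x R^2 z) \to \exists w (yRw \wedge zRw))

This is a Sahlqvist (Geach-type) schema ◇^1□^1ψ → □^2◇^1ψ.
Minimal-valuation argument: fix x; take any y with xR^1y and any z with xR^2z. Set V(ψ) to the set of worlds R-reachable from y in exactly 1 step. Then □^1ψ holds at y, so the antecedent holds at x; validity forces ◇^1ψ at z, giving a w with zR^1w and yR^1w.
First-order correspondent: \forall x \forall y \forall z ((xRy \wedge x R^2 z) \to \exists w (yRw \wedge zRw)).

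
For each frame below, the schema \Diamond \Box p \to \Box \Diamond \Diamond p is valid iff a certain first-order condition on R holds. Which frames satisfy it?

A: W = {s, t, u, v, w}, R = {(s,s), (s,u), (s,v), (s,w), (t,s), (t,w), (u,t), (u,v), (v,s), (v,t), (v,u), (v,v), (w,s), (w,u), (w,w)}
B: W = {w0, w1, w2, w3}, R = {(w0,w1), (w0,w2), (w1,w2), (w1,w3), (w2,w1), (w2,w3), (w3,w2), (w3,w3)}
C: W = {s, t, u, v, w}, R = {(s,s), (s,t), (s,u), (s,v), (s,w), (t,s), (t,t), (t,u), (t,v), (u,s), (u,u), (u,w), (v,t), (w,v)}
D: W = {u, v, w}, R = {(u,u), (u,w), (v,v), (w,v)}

This is the axiom for a generalized confluence (Geach) condition; its first-order frame correspondent is \forall x \forall y \forall z ((xRy \wedge xRz) \to \exists w (yRw \wedge z R^2 w)).
A: ✓.
B: ✓.
C: fails — sRu, sRw but no w* with uRw* and wR²w*.
D: fails — uRu, uRw but no t with uRt and wR²t.
Valid on: A, B.

A, B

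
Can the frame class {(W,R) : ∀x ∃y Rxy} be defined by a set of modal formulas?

Yes, by □p → ◇p

This is a Sahlqvist condition; the D axiom □p → ◇p defines it.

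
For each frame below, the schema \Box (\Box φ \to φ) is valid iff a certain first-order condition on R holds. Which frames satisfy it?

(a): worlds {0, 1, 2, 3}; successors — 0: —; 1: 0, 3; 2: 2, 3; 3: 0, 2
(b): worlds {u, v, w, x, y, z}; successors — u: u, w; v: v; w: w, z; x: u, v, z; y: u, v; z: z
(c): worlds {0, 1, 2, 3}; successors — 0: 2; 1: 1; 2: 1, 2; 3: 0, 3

Frame correspondent (Sahlqvist): \forall x \forall y (Rxy \to Ryy) — i.e. shift-reflexivity.
(a): fails — R10 but not R00.
(b): ✓.
(c): fails — R30 but not R00.
Valid on: (b).

(b)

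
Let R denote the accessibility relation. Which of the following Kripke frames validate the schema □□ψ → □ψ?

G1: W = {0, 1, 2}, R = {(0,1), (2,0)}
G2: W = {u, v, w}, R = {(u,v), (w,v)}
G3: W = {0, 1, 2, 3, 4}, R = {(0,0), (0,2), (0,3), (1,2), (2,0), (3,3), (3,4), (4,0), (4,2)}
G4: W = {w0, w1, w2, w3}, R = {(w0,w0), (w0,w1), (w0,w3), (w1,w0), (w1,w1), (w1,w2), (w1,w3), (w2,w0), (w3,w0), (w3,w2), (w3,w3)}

This is the axiom for density; its first-order frame correspondent is ∀x ∀y (Rxy → ∃z (Rxz ∧ Rzy)).
G1: fails — R01 but no z with R0z and Rz1.
G2: fails — Ruv but no z with Ruz and Rzv.
G3: fails — R12 but no z with R1z and Rz2.
G4: condition met.
Valid on: G4.

G4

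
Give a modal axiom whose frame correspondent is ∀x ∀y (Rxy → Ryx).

q → □◇q

The condition is symmetry. The B schema q → □◇q defines it.
Suppose q→□◇q is valid. Take Rxy and set V(q)={x}. Then q at x, so □◇q at x, so ◇q at y, so some z with Ryz has q; z=x, i.e. Ryx.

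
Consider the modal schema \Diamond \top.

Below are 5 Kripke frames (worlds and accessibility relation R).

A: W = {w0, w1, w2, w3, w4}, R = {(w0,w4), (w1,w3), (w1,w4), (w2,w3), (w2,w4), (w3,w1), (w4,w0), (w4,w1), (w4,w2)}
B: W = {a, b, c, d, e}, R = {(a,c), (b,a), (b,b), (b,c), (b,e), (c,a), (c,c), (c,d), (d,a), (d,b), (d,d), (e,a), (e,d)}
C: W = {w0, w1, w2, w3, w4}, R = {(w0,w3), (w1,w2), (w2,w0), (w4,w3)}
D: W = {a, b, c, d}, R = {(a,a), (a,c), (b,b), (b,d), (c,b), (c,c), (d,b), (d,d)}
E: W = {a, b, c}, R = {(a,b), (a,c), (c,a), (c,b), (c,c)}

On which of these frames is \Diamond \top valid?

A, B, D

Frame correspondent (Sahlqvist): \forall x \exists y Rxy — i.e. seriality.
A: condition met.
B: condition met.
C: fails — world w3 has no successor.
D: condition met.
E: fails — world b has no successor.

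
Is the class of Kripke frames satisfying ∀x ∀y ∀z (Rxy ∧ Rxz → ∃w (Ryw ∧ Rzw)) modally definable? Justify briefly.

Yes: it is convergence, defined by the .2 schema ◇□q → □◇q.

Yes, by ◇□q → □◇q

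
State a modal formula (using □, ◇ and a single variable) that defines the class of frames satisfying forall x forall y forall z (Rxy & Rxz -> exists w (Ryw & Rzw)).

A defining formula is ◇□r → □◇r (the .2 axiom).

◇□r → □◇r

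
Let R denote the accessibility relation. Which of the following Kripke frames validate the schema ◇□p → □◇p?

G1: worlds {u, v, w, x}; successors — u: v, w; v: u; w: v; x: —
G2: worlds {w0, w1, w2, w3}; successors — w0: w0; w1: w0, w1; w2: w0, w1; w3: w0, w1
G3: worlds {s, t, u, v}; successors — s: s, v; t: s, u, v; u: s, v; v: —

The schema corresponds to convergence: ∀x ∀y ∀z (Rxy ∧ Rxz → ∃w (Ryw ∧ Rzw)).
G1: fails — Ruv and Ruw but v and w have no common successor.
G2: holds.
G3: fails — Rsv and Rsv but v and v have no common successor.

G2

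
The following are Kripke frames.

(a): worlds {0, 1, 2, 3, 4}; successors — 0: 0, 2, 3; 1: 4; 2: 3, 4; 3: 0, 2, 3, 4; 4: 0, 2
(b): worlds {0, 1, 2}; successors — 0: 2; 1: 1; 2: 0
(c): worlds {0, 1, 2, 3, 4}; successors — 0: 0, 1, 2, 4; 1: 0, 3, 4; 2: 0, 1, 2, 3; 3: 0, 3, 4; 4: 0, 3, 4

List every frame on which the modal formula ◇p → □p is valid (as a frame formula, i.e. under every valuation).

This is the axiom for partial functionality; its first-order frame correspondent is ∀x ∀y ∀z (Rxy ∧ Rxz → y = z).
(a): fails — 0 sees both 0 and 2.
(b): holds.
(c): fails — 0 sees both 0 and 1.

(b)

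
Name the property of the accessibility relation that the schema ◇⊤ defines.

Seriality

◇⊤ holds at w iff w has a successor, so frame-validity of ◇⊤ is exactly seriality. Equivalently via □ψ → ◇ψ:
Suppose □ψ→◇ψ is valid. At any x set V(ψ)=W. Then □ψ at x, so ◇ψ at x, so x has a successor.
Conversely, on a frame with seriality the schema holds at every world under every valuation.
Frame condition: ∀x ∃y Rxy.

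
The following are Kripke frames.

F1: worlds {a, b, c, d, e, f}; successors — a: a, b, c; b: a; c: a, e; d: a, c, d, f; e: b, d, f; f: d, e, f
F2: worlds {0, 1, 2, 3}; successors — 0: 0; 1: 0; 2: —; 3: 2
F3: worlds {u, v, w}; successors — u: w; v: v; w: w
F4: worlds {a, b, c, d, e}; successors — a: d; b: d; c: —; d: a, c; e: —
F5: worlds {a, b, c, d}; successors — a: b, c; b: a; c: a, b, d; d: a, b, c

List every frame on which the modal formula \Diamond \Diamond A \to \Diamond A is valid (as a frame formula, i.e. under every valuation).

F2, F3

This is the axiom for transitivity; its first-order frame correspondent is \forall x \forall y \forall z (Rxy \wedge Ryz \to Rxz).
F1: fails — Reb and Rba but not Rea.
F2: condition met.
F3: condition met.
F4: fails — Rad and Rda but not Raa.
F5: fails — Rcd and Rdc but not Rcc.
Valid on: F2, F3.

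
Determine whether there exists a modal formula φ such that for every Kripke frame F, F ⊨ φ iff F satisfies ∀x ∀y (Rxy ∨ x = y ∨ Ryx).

If a class were modally definable it would be closed under disjoint unions (Goldblatt–Thomason).
Take 3 disjoint single-world reflexive frames: each is trivially connected, but their disjoint union has 3 worlds with no edge between distinct components, so it is not connected.
So no modal formula (or set of formulas) defines exactly the connected frames.

Not modally definable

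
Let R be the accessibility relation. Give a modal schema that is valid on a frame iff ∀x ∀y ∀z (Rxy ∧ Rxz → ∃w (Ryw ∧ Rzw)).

◇□p → □◇p

A defining formula is ◇□p → □◇p (the .2 axiom).
Suppose ◇□p→□◇p is valid. Take Rxy, Rxz and set V(p)={w : Ryw}. Then □p at y so ◇□p at x, so □◇p at x, so ◇p at z, giving w with Rzw and Ryw.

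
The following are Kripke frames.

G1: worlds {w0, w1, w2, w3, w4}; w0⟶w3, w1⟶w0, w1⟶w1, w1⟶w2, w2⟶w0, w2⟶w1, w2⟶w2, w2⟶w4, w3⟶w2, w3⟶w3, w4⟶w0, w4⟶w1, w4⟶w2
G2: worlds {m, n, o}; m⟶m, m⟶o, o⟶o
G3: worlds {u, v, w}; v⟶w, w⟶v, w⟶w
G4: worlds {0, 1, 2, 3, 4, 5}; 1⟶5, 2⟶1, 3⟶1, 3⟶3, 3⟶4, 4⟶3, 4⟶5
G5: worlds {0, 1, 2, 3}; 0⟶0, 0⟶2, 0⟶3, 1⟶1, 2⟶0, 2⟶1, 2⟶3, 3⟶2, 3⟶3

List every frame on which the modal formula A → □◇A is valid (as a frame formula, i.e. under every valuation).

G3

The schema corresponds to symmetry: ∀x ∀y (Rxy → Ryx).
G1: fails — Rw1w0 but not Rw0w1.
G2: fails — Rmo but not Rom.
G3: satisfies the condition.
G4: fails — R31 but not R13.
G5: fails — R21 but not R12.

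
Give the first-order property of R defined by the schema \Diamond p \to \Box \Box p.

\forall x \forall y \forall z ((xRy \wedge x R^2 z) \to \exists w (y = w \wedge z = w))

This is a Sahlqvist (Geach-type) schema ◇^1□^0p → □^2◇^0p.
First-order correspondent: \forall x \forall y \forall z ((xRy \wedge x R^2 z) \to \exists w (y = w \wedge z = w)).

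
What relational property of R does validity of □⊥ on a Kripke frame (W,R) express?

emptiness of R

□⊥ is valid iff no world has any successor (otherwise □⊥ fails at any world with one).
The converse is a direct semantic check.
Frame condition: ∀x ∀y ¬Rxy.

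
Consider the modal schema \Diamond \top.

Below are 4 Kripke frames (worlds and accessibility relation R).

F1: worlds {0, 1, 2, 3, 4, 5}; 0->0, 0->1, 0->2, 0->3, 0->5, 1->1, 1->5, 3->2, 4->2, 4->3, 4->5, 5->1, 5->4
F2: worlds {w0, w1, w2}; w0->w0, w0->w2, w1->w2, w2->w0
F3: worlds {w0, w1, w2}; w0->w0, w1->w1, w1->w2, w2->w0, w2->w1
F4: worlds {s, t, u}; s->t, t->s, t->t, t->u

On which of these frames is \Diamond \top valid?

This is the axiom for seriality; its first-order frame correspondent is \forall x \exists y Rxy.
F1: fails — world 2 has no successor.
F2: condition met.
F3: condition met.
F4: fails — world u has no successor.
Valid on: F2, F3.

F2, F3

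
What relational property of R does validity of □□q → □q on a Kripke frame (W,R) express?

density

This schema is the C4 axiom.
Its frame correspondent is density — ∀x ∀y (Rxy → ∃z (Rxz ∧ Rzy)).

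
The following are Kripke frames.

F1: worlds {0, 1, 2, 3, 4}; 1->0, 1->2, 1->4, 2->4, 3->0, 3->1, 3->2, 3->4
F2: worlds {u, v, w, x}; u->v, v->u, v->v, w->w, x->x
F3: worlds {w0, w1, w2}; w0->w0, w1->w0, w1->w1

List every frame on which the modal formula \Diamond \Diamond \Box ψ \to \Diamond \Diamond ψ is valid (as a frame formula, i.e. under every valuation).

F2, F3

The schema corresponds to a generalized confluence (Geach) condition: \forall x \forall y (x R^2 y \to \exists w (yRw \wedge x R^2 w)).
F1: fails — 1R²4 but no w with 4Rw and 1R²w.
F2: holds.
F3: holds.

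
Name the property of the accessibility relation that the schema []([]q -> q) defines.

Suppose □(□q→q) is valid. Take Rxy and set V(q)={w : Ryw}. Then at y, □q holds; since □(□q→q) at x, □q→q at y, so q at y, i.e. Ryy.
Conversely, any frame satisfying forall x forall y (Rxy -> Ryy) validates the schema.
Frame condition: forall x forall y (Rxy -> Ryy).

Shift-reflexivity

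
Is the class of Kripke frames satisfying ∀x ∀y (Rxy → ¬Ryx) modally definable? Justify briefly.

Any modally definable frame class is closed under surjective bounded morphisms.
The 5-cycle (worlds w0,w1,w2,w3,w4 with w0→w1→w2→w3→w4→w0) is asymmetric. Mapping every world to a single reflexive point • is a surjective bounded morphism, and the reflexive point is not asymmetric (R•• but asymmetry requires ¬R••).
So the class is not modally definable.

No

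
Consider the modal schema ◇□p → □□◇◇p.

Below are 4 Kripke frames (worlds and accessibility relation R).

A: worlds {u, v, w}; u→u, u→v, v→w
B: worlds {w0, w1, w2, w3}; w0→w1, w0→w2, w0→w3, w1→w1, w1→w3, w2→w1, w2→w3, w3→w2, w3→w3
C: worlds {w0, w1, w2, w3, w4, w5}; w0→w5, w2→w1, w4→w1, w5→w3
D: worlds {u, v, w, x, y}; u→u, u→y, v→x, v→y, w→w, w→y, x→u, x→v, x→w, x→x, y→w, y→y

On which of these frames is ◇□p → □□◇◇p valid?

This is the axiom for a generalized confluence (Geach) condition; its first-order frame correspondent is ∀x ∀y ∀z ((xRy ∧ xR²z) → ∃w (yRw ∧ zR²w)).
A: fails — uRu, uR²v but no t with uRt and vR²t.
B: satisfies the condition.
C: fails — w0Rw5, w0R²w3 but no w with w5Rw and w3R²w.
D: satisfies the condition.
Valid on: B, D.

B, D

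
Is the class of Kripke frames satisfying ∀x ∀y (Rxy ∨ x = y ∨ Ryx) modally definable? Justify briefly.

Any modally definable frame class is closed under disjoint unions.
Take 2 disjoint single-world reflexive frames: each is trivially connected, but their disjoint union has 2 worlds with no edge between distinct components, so it is not connected.
So no modal formula (or set of formulas) defines exactly the connected frames.

No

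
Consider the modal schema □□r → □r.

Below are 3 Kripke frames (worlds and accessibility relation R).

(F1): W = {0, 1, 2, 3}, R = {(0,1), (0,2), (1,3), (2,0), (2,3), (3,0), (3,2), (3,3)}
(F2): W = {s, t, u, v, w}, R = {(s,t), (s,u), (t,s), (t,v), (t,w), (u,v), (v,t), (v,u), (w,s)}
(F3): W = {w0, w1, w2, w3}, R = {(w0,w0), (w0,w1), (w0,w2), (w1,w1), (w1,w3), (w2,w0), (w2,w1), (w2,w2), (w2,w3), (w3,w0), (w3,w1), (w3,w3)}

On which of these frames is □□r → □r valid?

(F3)

This is the axiom for density; its first-order frame correspondent is ∀x ∀y (Rxy → ∃z (Rxz ∧ Rzy)).
(F1): fails — R02 but no z with R0z and Rz2.
(F2): fails — Ruv but no z with Ruz and Rzv.
(F3): condition met.
Valid on: (F3).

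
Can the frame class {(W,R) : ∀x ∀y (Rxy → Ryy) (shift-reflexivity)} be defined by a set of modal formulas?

Yes: it is shift-reflexivity, defined by the T□ schema □(□r → r).
Suppose □(□r→r) is valid. Take Rxy and set V(r)={w : Ryw}. Then at y, □r holds; since □(□r→r) at x, □r→r at y, so r at y, i.e. Ryy.

Yes — defined by □(□r → r)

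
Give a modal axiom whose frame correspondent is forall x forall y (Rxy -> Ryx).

The condition is symmetry. The B schema s → □◇s defines it.
Suppose s→□◇s is valid. Take Rxy and set V(s)={x}. Then s at x, so □◇s at x, so ◇s at y, so some z with Ryz has s; z=x, i.e. Ryx.

s → □◇s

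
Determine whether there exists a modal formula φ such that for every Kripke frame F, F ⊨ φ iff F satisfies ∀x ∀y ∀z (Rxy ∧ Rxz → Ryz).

Yes — defined by ◇p → □◇p

Yes: it is the Euclidean property, defined by the 5 schema ◇p → □◇p.
Suppose ◇p→□◇p is valid. Take Rxy, Rxz and set V(p)={y}. Then ◇p at x, so □◇p at x, so ◇p at z, so some w with Rzw has p; w=y, i.e. Rzy. By symmetry of the argument, Ryz.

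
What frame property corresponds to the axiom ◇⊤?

seriality

◇⊤ holds at w iff w has a successor, so frame-validity of ◇⊤ is exactly seriality. Equivalently via □A → ◇A:
Suppose □A→◇A is valid. At any x set V(A)=W. Then □A at x, so ◇A at x, so x has a successor.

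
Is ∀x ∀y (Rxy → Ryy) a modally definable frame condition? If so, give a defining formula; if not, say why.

Yes, by □(□q → q)

The condition is shift-reflexivity. A defining modal formula is □(□q → q).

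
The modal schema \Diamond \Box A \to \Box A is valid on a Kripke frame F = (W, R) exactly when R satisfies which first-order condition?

This is a form of the 5 axiom.
It corresponds to the Euclidean property: \forall x \forall y \forall z (Rxy \wedge Rxz \to Ryz).

the Euclidean property: \forall x \forall y \forall z (Rxy \wedge Rxz \to Ryz)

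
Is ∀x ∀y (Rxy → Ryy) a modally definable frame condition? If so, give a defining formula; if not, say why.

Yes — defined by □(□p → p)

The condition is shift-reflexivity. A defining modal formula is □(□p → p).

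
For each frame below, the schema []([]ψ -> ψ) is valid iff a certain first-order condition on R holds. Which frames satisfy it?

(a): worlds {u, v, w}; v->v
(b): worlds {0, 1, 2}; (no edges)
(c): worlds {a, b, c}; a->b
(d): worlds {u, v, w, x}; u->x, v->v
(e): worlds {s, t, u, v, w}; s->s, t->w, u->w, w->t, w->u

Frame correspondent (Sahlqvist): forall x forall y (Rxy -> Ryy) — i.e. shift-reflexivity.
(a): holds.
(b): holds.
(c): fails — Rab but not Rbb.
(d): fails — Rux but not Rxx.
(e): fails — Rwt but not Rtt.
Valid on: (a), (b).

(a), (b)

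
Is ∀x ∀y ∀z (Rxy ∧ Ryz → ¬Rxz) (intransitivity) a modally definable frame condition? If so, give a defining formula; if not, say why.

No

Modal frame validity is preserved under surjective bounded morphisms.
The 5-cycle (worlds 0,1,2,3,4 with 0→1→2→3→4→0) is intransitive. Mapping every world to a single reflexive point • is a surjective bounded morphism; the reflexive point is not intransitive (R••∧R•• but R••).
Hence intransitivity is not modally definable.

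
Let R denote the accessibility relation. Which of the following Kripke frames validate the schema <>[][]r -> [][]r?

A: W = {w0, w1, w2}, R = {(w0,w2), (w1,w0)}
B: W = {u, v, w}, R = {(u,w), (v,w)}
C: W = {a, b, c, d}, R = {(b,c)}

Frame correspondent (Sahlqvist): forall x forall y forall z ((xRy & x R^2 z) -> exists w (y R^2 w & z = w)) — i.e. a generalized confluence (Geach) condition.
A: fails — w1Rw0, w1R²w2 but no w with w0R²w and w2=w.
B: satisfies the condition.
C: satisfies the condition.

B, C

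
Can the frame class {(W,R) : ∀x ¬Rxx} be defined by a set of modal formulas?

Not definable by any modal formula

Any modally definable frame class is closed under surjective bounded morphisms.
The 2-cycle (worlds 0,1 with 0→1→0) is irreflexive, and the map sending every world to a single reflexive point • is a surjective bounded morphism (forth: every edge maps to (•,•); back: every world has a successor). So any modal formula valid on the 2-cycle is also valid on the reflexive point, which is not irreflexive.
So no modal formula (or set of formulas) defines exactly the irreflexive frames.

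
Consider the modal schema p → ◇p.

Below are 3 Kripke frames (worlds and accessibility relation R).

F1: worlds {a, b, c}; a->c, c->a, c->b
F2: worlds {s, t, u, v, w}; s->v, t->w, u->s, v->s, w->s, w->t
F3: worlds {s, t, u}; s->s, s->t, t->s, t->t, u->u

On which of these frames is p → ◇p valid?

F3

Frame correspondent (Sahlqvist): ∀x Rxx — i.e. reflexivity.
F1: fails — world a does not see itself.
F2: fails — world s does not see itself.
F3: ✓.
Valid on: F3.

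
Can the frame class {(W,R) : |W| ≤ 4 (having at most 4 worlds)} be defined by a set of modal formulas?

Any modally definable frame class is closed under disjoint unions.
Any modal formula valid on each of 5 disjoint one-world frames is valid on their disjoint union (validity is preserved under disjoint unions). Each one-world frame has |W|=1≤4, but the union has |W|=5.
So no modal formula (or set of formulas) defines exactly the |W|≤4 frames.

No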